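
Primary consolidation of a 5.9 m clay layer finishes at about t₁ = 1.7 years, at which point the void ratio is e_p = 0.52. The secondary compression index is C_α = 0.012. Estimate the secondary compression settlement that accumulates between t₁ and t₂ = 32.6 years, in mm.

Secondary compression: S_s = C_α·H/(1+e_p)·log₁₀(t₂/t₁)
S_s = 0.012×5.9/(1+0.52)×log₁₀(32.6/1.7)
    = 0.04658 × 1.283 = 0.05975 m

S_s ≈ 59.8 mm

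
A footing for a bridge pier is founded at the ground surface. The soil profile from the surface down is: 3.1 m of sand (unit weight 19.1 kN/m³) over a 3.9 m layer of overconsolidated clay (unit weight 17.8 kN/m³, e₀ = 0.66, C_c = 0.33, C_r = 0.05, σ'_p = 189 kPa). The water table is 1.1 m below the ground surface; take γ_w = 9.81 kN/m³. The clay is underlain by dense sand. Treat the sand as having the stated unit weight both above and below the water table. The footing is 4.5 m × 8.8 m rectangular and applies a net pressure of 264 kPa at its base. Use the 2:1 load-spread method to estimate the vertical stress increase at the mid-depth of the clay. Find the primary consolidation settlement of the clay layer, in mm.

Mid-depth of clay below the ground surface: z = 3.1 + 3.9/2 = 5.05 m.
Total vertical stress at mid-clay: σ_v = 19.1×3.1 + 17.8×1.95 = 93.92 kPa.
Pore pressure: u = 9.81×(5.05 − 1.1) = 38.75 kPa.
Initial effective stress: σ'_0 = σ_v − u = 93.92 − 38.75 = 55.17 kPa.
Stress increase at mid-clay by the 2:1 spreading method:
Δσ = qBL/((B+z)(L+z)) = 264×4.5×8.8/((4.5+5.05)(8.8+5.05)) = 79.04 kPa
Final effective stress: σ'_f = 55.17 + 79.04 = 134.21 kPa.
σ'_f = 134.21 ≤ σ'_p = 189 kPa, so the clay remains overconsolidated and only the recompression index applies:
S_c = C_r·H/(1+e₀)·log₁₀(σ'_f/σ'_0) = 0.05×3.9/1.66×log₁₀(134.21/55.17)
    = 0.11747 × 0.38608 = 0.04535 m

S_c ≈ 45.4 mm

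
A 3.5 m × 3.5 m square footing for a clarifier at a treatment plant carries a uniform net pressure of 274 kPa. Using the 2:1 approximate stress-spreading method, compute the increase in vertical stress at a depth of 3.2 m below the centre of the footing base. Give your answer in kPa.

By the 2:1 method the load spreads at 1 horizontal : 2 vertical, so at depth z the loaded area has grown by z in each plan dimension:
Δσ = qBL/((B+z)(L+z)) = 274×3.5×3.5/((3.5+3.2)(3.5+3.2)) = 74.772 kPa

Δσ_z ≈ 74.8 kPa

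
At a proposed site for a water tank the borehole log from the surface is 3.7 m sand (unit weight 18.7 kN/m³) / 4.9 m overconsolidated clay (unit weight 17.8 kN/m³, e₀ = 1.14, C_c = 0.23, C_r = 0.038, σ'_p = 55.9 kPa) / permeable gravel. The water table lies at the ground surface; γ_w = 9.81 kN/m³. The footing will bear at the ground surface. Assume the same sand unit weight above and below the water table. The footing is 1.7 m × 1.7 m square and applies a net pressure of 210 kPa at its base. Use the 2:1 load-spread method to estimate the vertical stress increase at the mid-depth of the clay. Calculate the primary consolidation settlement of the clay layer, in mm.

S_c ≈ 27.2 mm

Mid-depth of clay below the ground surface: z = 3.7 + 4.9/2 = 6.15 m.
Total vertical stress at mid-clay: σ_v = 18.7×3.7 + 17.8×2.45 = 112.8 kPa.
Pore pressure: u = 9.81×(6.15 − 0) = 60.332 kPa.
Initial effective stress: σ'_0 = σ_v − u = 112.8 − 60.332 = 52.468 kPa.
Stress increase at mid-clay by the 2:1 spreading method:
Δσ = qBL/((B+z)(L+z)) = 210×1.7×1.7/((1.7+6.15)(1.7+6.15)) = 9.8487 kPa
Final effective stress: σ'_f = 52.468 + 9.8487 = 62.317 kPa.
σ'_f = 62.317 > σ'_p = 55.9 kPa, so the stress path crosses the preconsolidation pressure — recompression up to σ'_p, then virgin compression beyond:
S_c = H/(1+e₀)·[C_r·log₁₀(σ'_p/σ'_0) + C_c·log₁₀(σ'_f/σ'_p)]
    = 4.9/2.14 × [0.038×log₁₀(55.9/52.468) + 0.23×log₁₀(62.317/55.9)]
    = 2.2897 × [0.0010457 + 0.010855] = 0.02725 m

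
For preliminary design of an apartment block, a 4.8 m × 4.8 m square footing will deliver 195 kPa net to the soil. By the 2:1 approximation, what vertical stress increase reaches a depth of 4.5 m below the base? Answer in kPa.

By the 2:1 method the load spreads at 1 horizontal : 2 vertical, so at depth z the loaded area has grown by z in each plan dimension:
Δσ = qBL/((B+z)(L+z)) = 195×4.8×4.8/((4.8+4.5)(4.8+4.5)) = 51.946 kPa

Δσ_z ≈ 51.9 kPa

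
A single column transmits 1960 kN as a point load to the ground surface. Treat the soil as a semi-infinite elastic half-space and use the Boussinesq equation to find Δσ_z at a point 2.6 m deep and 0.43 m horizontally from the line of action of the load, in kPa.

Boussinesq vertical stress below a point load on an elastic half-space:
Δσ_z = 3P/(2πz²) · [1 + (r/z)²]^(−5/2)
r/z = 0.43/2.6 = 0.16538; [1+(r/z)²]^(−5/2) = 0.93476.
Δσ_z = 3×1960/(2π×2.6²) × 0.93476 = 138.44 × 0.93476 = 129.4 kPa

Δσ_z ≈ 129 kPa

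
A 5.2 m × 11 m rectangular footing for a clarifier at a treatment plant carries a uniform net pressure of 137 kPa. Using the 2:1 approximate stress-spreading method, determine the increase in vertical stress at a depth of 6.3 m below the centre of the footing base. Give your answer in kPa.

By the 2:1 method the load spreads at 1 horizontal : 2 vertical, so at depth z the loaded area has grown by z in each plan dimension:
Δσ = qBL/((B+z)(L+z)) = 137×5.2×11/((5.2+6.3)(11+6.3)) = 39.389 kPa

Δσ_z ≈ 39.4 kPa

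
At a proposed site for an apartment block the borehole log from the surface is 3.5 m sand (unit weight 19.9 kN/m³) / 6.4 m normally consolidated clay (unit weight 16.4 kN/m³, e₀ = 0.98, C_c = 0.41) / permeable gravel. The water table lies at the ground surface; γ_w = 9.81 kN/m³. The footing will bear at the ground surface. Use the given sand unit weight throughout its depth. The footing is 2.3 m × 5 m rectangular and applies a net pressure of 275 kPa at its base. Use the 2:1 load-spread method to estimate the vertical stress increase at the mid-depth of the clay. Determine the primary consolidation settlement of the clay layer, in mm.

S_c ≈ 246 mm

Mid-depth of clay below the ground surface: z = 3.5 + 6.4/2 = 6.7 m.
Total vertical stress at mid-clay: σ_v = 19.9×3.5 + 16.4×3.2 = 122.13 kPa.
Pore pressure: u = 9.81×(6.7 − 0) = 65.727 kPa.
Initial effective stress: σ'_0 = σ_v − u = 122.13 − 65.727 = 56.403 kPa.
Stress increase at mid-clay by the 2:1 spreading method:
Δσ = qBL/((B+z)(L+z)) = 275×2.3×5/((2.3+6.7)(5+6.7)) = 30.033 kPa
Final effective stress: σ'_f = σ'_0 + Δσ = 56.403 + 30.033 = 86.436 kPa.
Normally consolidated clay, so the full stress increment lies on the virgin compression line:
S_c = C_c·H/(1+e₀)·log₁₀(σ'_f/σ'_0) = 0.41×6.4/(1+0.98)×log₁₀(86.436/56.403)
    = 1.3253 × 0.18539 = 0.2457 m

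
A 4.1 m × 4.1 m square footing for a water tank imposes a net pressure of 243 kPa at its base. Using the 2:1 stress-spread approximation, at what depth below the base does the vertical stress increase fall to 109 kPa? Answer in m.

z ≈ 2.02 m

2:1 spreading — at depth z the loaded area has grown by z in each plan dimension:
qB²/(B+z)² = Δσ_z ⇒ z = B(√(q/Δσ_z) − 1) = 4.1×(√(243/109) − 1) = 2.022 m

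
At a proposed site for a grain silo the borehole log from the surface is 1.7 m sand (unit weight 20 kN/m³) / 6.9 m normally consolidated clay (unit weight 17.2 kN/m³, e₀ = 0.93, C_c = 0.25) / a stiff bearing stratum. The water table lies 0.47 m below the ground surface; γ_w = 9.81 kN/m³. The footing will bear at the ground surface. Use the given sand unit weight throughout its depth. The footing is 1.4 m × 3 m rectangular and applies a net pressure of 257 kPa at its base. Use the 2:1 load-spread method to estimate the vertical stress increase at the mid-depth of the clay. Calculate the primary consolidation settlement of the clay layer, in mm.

S_c ≈ 138 mm

Mid-depth of clay below the ground surface: z = 1.7 + 6.9/2 = 5.15 m.
Total vertical stress at mid-clay: σ_v = 20×1.7 + 17.2×3.45 = 93.34 kPa.
Pore pressure: u = 9.81×(5.15 − 0.47) = 45.911 kPa.
Initial effective stress: σ'_0 = σ_v − u = 93.34 − 45.911 = 47.429 kPa.
Stress increase at mid-clay by the 2:1 spreading method:
Δσ = qBL/((B+z)(L+z)) = 257×1.4×3/((1.4+5.15)(3+5.15)) = 20.22 kPa
Final effective stress: σ'_f = σ'_0 + Δσ = 47.429 + 20.22 = 67.649 kPa.
Normally consolidated clay, so the full stress increment lies on the virgin compression line:
S_c = C_c·H/(1+e₀)·log₁₀(σ'_f/σ'_0) = 0.25×6.9/(1+0.93)×log₁₀(67.649/47.429)
    = 0.89378 × 0.15422 = 0.1378 m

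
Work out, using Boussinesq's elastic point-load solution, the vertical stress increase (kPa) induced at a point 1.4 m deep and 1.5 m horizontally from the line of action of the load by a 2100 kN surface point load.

Boussinesq vertical stress below a point load on an elastic half-space:
Δσ_z = 3P/(2πz²) · [1 + (r/z)²]^(−5/2)
r/z = 1.5/1.4 = 1.0714; [1+(r/z)²]^(−5/2) = 0.14789.
Δσ_z = 3×2100/(2π×1.4²) × 0.14789 = 511.57 × 0.14789 = 75.66 kPa

Δσ_z ≈ 75.7 kPa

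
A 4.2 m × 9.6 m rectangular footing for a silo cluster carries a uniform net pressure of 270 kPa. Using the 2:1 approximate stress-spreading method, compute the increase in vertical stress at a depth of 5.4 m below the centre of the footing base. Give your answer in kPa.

By the 2:1 method the load spreads at 1 horizontal : 2 vertical, so at depth z the loaded area has grown by z in each plan dimension:
Δσ = qBL/((B+z)(L+z)) = 270×4.2×9.6/((4.2+5.4)(9.6+5.4)) = 75.6 kPa

Δσ_z ≈ 75.6 kPa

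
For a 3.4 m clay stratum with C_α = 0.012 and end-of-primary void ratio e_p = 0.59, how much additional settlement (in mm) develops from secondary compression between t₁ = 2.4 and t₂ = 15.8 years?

S_s ≈ 21 mm

Secondary compression: S_s = C_α·H/(1+e_p)·log₁₀(t₂/t₁)
S_s = 0.012×3.4/(1+0.59)×log₁₀(15.8/2.4)
    = 0.02566 × 0.8184 = 0.021 m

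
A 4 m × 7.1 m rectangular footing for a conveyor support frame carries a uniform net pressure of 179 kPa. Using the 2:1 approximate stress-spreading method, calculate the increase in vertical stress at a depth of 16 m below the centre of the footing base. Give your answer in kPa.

By the 2:1 method the load spreads at 1 horizontal : 2 vertical, so at depth z the loaded area has grown by z in each plan dimension:
Δσ = qBL/((B+z)(L+z)) = 179×4×7.1/((4+16)(7.1+16)) = 11.003 kPa

Δσ_z ≈ 11 kPa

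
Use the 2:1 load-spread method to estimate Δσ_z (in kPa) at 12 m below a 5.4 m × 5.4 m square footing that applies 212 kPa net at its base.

By the 2:1 method the load spreads at 1 horizontal : 2 vertical, so at depth z the loaded area has grown by z in each plan dimension:
Δσ = qBL/((B+z)(L+z)) = 212×5.4×5.4/((5.4+12)(5.4+12)) = 20.419 kPa

Δσ_z ≈ 20.4 kPa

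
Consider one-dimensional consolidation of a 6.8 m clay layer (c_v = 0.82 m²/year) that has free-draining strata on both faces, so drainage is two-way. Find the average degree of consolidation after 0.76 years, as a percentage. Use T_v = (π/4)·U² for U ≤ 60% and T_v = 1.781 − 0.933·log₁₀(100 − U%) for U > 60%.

Drainage path length: H_d = H/2 = 3.4 m (double drainage).
T_v = c_v·t/H_d² = 0.82×0.76/3.4² = 0.05391.
T_v = 0.05391 corresponds to the U ≤ 60% branch:
U = √(4T_v/π) = 0.262

U ≈ 26.2 %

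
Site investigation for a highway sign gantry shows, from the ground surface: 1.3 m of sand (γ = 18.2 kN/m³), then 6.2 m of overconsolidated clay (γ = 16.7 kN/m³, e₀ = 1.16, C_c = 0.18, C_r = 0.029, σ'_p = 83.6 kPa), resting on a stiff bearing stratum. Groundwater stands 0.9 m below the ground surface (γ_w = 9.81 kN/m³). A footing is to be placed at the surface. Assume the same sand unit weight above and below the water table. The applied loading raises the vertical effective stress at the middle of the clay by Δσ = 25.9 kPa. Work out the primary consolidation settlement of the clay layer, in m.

Mid-depth of clay below the ground surface: z = 1.3 + 6.2/2 = 4.4 m.
Total vertical stress at mid-clay: σ_v = 18.2×1.3 + 16.7×3.1 = 75.43 kPa.
Pore pressure: u = 9.81×(4.4 − 0.9) = 34.335 kPa.
Initial effective stress: σ'_0 = σ_v − u = 75.43 − 34.335 = 41.095 kPa.
Final effective stress: σ'_f = 41.095 + 25.9 = 66.995 kPa.
σ'_f = 66.995 ≤ σ'_p = 83.6 kPa, so the clay remains overconsolidated and only the recompression index applies:
S_c = C_r·H/(1+e₀)·log₁₀(σ'_f/σ'_0) = 0.029×6.2/2.16×log₁₀(66.995/41.095)
    = 0.083242 × 0.21225 = 0.01767 m

S_c ≈ 0.0177 m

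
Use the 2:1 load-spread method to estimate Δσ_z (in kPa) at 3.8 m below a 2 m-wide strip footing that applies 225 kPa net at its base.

Δσ_z ≈ 77.6 kPa

By the 2:1 method the load spreads at 1 horizontal : 2 vertical, so at depth z the loaded area has grown by z in each plan dimension:
Δσ = qB/(B+z) = 225×2/(2+3.8) = 77.586 kPa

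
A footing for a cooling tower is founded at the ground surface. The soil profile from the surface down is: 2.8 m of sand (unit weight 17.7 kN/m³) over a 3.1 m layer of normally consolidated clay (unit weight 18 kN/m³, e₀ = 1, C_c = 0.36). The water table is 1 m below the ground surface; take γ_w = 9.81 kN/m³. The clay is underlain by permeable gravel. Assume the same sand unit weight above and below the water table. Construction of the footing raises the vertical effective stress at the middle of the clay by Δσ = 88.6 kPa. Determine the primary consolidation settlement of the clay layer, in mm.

Mid-depth of clay below the ground surface: z = 2.8 + 3.1/2 = 4.35 m.
Total vertical stress at mid-clay: σ_v = 17.7×2.8 + 18×1.55 = 77.46 kPa.
Pore pressure: u = 9.81×(4.35 − 1) = 32.864 kPa.
Initial effective stress: σ'_0 = σ_v − u = 77.46 − 32.864 = 44.596 kPa.
Final effective stress: σ'_f = σ'_0 + Δσ = 44.596 + 88.6 = 133.2 kPa.
Normally consolidated clay, so the full stress increment lies on the virgin compression line:
S_c = C_c·H/(1+e₀)·log₁₀(σ'_f/σ'_0) = 0.36×3.1/(1+1)×log₁₀(133.2/44.596)
    = 0.558 × 0.47521 = 0.2652 m

S_c ≈ 265 mm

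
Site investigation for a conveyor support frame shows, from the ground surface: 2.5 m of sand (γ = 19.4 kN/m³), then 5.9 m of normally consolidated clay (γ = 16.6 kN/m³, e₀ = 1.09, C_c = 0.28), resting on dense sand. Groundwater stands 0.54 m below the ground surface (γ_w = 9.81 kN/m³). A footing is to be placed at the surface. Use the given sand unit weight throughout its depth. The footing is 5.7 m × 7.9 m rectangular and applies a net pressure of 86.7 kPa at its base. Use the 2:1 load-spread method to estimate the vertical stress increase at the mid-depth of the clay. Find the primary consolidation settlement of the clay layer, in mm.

Mid-depth of clay below the ground surface: z = 2.5 + 5.9/2 = 5.45 m.
Total vertical stress at mid-clay: σ_v = 19.4×2.5 + 16.6×2.95 = 97.47 kPa.
Pore pressure: u = 9.81×(5.45 − 0.54) = 48.167 kPa.
Initial effective stress: σ'_0 = σ_v − u = 97.47 − 48.167 = 49.303 kPa.
Stress increase at mid-clay by the 2:1 spreading method:
Δσ = qBL/((B+z)(L+z)) = 86.7×5.7×7.9/((5.7+5.45)(7.9+5.45)) = 26.228 kPa
Final effective stress: σ'_f = σ'_0 + Δσ = 49.303 + 26.228 = 75.531 kPa.
Normally consolidated clay, so the full stress increment lies on the virgin compression line:
S_c = C_c·H/(1+e₀)·log₁₀(σ'_f/σ'_0) = 0.28×5.9/(1+1.09)×log₁₀(75.531/49.303)
    = 0.79043 × 0.18525 = 0.1464 m

S_c ≈ 146 mm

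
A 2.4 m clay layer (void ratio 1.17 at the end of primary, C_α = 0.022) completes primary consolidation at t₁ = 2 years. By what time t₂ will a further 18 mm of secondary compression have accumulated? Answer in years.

S_s = C_α·H/(1+e_p)·log₁₀(t₂/t₁) ⇒ log₁₀(t₂/t₁) = S_s·(1+e_p)/(C_α·H).
log₁₀(t₂/t₁) = 0.018 × (1+1.17) / (0.022×2.4) = 0.7398
t₂ = t₁ × 10^0.7398 = 2 × 5.493 = 10.99 years

t₂ ≈ 11 years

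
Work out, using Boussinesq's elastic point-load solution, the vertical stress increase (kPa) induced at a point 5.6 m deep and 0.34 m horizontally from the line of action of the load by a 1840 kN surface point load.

Δσ_z ≈ 27.8 kPa

Boussinesq vertical stress below a point load on an elastic half-space:
Δσ_z = 3P/(2πz²) · [1 + (r/z)²]^(−5/2)
r/z = 0.34/5.6 = 0.060714; [1+(r/z)²]^(−5/2) = 0.99084.
Δσ_z = 3×1840/(2π×5.6²) × 0.99084 = 28.015 × 0.99084 = 27.76 kPa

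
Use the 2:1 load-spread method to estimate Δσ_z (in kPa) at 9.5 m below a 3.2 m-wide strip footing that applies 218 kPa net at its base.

Δσ_z ≈ 54.9 kPa

By the 2:1 method the load spreads at 1 horizontal : 2 vertical, so at depth z the loaded area has grown by z in each plan dimension:
Δσ = qB/(B+z) = 218×3.2/(3.2+9.5) = 54.929 kPa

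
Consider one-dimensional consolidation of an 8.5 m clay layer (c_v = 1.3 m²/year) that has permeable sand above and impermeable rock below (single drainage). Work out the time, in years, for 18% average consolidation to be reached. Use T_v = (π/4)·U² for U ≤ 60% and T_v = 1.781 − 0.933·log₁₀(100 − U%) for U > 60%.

t ≈ 1.41 years

Drainage path length: H_d = H = 8.5 m (single drainage).
U ≤ 60%: T_v = (π/4)·U² = (π/4)×0.18² = 0.025447.
t = T_v·H_d²/c_v = 0.025447×8.5²/1.3 = 1.414 years.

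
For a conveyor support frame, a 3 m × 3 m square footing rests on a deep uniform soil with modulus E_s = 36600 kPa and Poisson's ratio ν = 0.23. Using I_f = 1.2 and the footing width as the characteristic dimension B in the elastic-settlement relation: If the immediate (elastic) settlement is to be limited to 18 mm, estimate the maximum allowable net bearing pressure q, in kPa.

q ≈ 193 kPa

S_e = q·B·(1−ν²)/E_s · I_f  ⇒  q = S_e·E_s / (B·(1−ν²)·I_f).
q = 0.018 × 36600 / (3 × 0.9471 × 1.2) = 193.2 kPa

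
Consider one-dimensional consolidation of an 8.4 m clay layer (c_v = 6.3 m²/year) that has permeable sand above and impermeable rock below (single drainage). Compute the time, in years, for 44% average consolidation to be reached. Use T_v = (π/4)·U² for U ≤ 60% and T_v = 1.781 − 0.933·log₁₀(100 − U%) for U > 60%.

t ≈ 1.7 years

Drainage path length: H_d = H = 8.4 m (single drainage).
U ≤ 60%: T_v = (π/4)·U² = (π/4)×0.44² = 0.15205.
t = T_v·H_d²/c_v = 0.15205×8.4²/6.3 = 1.703 years.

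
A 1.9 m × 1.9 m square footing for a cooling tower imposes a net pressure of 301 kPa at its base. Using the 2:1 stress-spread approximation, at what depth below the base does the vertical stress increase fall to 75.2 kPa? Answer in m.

2:1 spreading — at depth z the loaded area has grown by z in each plan dimension:
qB²/(B+z)² = Δσ_z ⇒ z = B(√(q/Δσ_z) − 1) = 1.9×(√(301/75.2) − 1) = 1.901 m

z ≈ 1.9 m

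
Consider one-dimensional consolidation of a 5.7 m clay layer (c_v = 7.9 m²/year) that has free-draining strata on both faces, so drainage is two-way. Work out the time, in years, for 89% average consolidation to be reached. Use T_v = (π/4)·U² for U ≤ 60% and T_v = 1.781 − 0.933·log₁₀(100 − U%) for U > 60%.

Drainage path length: H_d = H/2 = 2.85 m (double drainage).
U > 60%: T_v = 1.781 − 0.933·log₁₀(100 − 89) = 0.80938.
t = T_v·H_d²/c_v = 0.80938×2.85²/7.9 = 0.8322 years.

t ≈ 0.832 years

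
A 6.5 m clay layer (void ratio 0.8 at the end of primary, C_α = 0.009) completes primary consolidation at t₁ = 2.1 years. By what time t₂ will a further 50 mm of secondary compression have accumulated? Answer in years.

S_s = C_α·H/(1+e_p)·log₁₀(t₂/t₁) ⇒ log₁₀(t₂/t₁) = S_s·(1+e_p)/(C_α·H).
log₁₀(t₂/t₁) = 0.05 × (1+0.8) / (0.009×6.5) = 1.538
t₂ = t₁ × 10^1.538 = 2.1 × 34.55 = 72.56 years

t₂ ≈ 72.6 years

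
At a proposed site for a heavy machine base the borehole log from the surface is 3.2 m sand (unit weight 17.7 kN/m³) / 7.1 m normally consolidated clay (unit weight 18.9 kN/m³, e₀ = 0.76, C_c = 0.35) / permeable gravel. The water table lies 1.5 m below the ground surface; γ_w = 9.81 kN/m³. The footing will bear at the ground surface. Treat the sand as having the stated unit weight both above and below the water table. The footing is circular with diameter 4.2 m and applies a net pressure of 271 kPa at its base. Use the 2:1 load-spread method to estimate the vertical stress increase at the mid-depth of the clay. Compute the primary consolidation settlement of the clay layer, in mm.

S_c ≈ 270 mm

Mid-depth of clay below the ground surface: z = 3.2 + 7.1/2 = 6.75 m.
Total vertical stress at mid-clay: σ_v = 17.7×3.2 + 18.9×3.55 = 123.73 kPa.
Pore pressure: u = 9.81×(6.75 − 1.5) = 51.503 kPa.
Initial effective stress: σ'_0 = σ_v − u = 123.73 − 51.503 = 72.227 kPa.
Stress increase at mid-clay by the 2:1 spreading method:
Δσ ≈ qD²/(D+z)² = 271×4.2²/(4.2+6.75)² = 39.869 kPa
Final effective stress: σ'_f = σ'_0 + Δσ = 72.227 + 39.869 = 112.1 kPa.
Normally consolidated clay, so the full stress increment lies on the virgin compression line:
S_c = C_c·H/(1+e₀)·log₁₀(σ'_f/σ'_0) = 0.35×7.1/(1+0.76)×log₁₀(112.1/72.227)
    = 1.4119 × 0.19091 = 0.2695 m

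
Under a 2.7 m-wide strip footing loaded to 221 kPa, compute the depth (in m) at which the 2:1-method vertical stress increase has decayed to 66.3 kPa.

z ≈ 6.3 m

2:1 spreading — at depth z the loaded area has grown by z in each plan dimension:
qB/(B+z) = Δσ_z ⇒ z = qB/Δσ_z − B = 221×2.7/66.3 − 2.7 = 6.3 m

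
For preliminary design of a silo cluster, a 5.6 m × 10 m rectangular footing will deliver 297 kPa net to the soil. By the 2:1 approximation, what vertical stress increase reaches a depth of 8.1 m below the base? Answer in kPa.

Δσ_z ≈ 67.1 kPa

By the 2:1 method the load spreads at 1 horizontal : 2 vertical, so at depth z the loaded area has grown by z in each plan dimension:
Δσ = qBL/((B+z)(L+z)) = 297×5.6×10/((5.6+8.1)(10+8.1)) = 67.073 kPa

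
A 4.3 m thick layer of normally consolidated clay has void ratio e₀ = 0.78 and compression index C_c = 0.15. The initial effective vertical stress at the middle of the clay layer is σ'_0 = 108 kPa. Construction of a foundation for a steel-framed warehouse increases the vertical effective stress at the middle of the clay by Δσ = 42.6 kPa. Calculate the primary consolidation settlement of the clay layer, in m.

Final effective stress: σ'_f = σ'_0 + Δσ = 108 + 42.6 = 150.6 kPa.
Normally consolidated clay, so the full stress increment lies on the virgin compression line:
S_c = C_c·H/(1+e₀)·log₁₀(σ'_f/σ'_0) = 0.15×4.3/(1+0.78)×log₁₀(150.6/108)
    = 0.36236 × 0.1444 = 0.05232 m

S_c ≈ 0.0523 m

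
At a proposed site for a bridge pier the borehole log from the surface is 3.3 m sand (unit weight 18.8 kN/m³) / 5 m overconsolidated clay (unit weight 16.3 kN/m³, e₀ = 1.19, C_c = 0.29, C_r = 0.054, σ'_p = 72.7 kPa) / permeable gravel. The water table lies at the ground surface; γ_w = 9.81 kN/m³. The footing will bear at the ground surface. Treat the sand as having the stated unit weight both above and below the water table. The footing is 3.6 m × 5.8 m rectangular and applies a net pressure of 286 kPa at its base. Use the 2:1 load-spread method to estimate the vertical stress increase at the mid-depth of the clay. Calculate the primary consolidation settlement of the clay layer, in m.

Mid-depth of clay below the ground surface: z = 3.3 + 5/2 = 5.8 m.
Total vertical stress at mid-clay: σ_v = 18.8×3.3 + 16.3×2.5 = 102.79 kPa.
Pore pressure: u = 9.81×(5.8 − 0) = 56.898 kPa.
Initial effective stress: σ'_0 = σ_v − u = 102.79 − 56.898 = 45.892 kPa.
Stress increase at mid-clay by the 2:1 spreading method:
Δσ = qBL/((B+z)(L+z)) = 286×3.6×5.8/((3.6+5.8)(5.8+5.8)) = 54.766 kPa
Final effective stress: σ'_f = 45.892 + 54.766 = 100.66 kPa.
σ'_f = 100.66 > σ'_p = 72.7 kPa, so the stress path crosses the preconsolidation pressure — recompression up to σ'_p, then virgin compression beyond:
S_c = H/(1+e₀)·[C_r·log₁₀(σ'_p/σ'_0) + C_c·log₁₀(σ'_f/σ'_p)]
    = 5/2.19 × [0.054×log₁₀(72.7/45.892) + 0.29×log₁₀(100.66/72.7)]
    = 2.2831 × [0.010789 + 0.040984] = 0.1182 m

S_c ≈ 0.118 m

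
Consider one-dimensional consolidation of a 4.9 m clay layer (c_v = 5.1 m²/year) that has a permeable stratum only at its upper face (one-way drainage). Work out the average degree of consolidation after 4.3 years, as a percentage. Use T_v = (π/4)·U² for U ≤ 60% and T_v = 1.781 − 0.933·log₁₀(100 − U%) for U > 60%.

Drainage path length: H_d = H = 4.9 m (single drainage).
T_v = c_v·t/H_d² = 5.1×4.3/4.9² = 0.91337.
T_v = 0.91337 corresponds to the U > 60% branch:
U = 1 − 10^((1.781 − T_v)/0.933)/100 = 0.9149

U ≈ 91.5 %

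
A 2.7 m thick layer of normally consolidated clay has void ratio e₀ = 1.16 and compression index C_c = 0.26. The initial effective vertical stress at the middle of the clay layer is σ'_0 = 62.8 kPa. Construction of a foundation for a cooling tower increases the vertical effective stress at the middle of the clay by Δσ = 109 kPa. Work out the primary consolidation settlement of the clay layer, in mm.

S_c ≈ 142 mm

Final effective stress: σ'_f = σ'_0 + Δσ = 62.8 + 109 = 171.8 kPa.
Normally consolidated clay, so the full stress increment lies on the virgin compression line:
S_c = C_c·H/(1+e₀)·log₁₀(σ'_f/σ'_0) = 0.26×2.7/(1+1.16)×log₁₀(171.8/62.8)
    = 0.325 × 0.43706 = 0.142 m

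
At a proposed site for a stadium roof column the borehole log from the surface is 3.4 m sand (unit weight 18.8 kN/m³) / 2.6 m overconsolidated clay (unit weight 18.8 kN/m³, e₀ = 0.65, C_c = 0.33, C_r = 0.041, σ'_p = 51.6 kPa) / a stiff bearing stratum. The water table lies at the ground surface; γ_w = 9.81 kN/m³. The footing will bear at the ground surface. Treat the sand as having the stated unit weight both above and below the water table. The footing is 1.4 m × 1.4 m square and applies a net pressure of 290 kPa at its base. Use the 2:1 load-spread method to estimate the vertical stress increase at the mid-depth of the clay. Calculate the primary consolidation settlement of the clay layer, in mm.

S_c ≈ 30.2 mm

Mid-depth of clay below the ground surface: z = 3.4 + 2.6/2 = 4.7 m.
Total vertical stress at mid-clay: σ_v = 18.8×3.4 + 18.8×1.3 = 88.36 kPa.
Pore pressure: u = 9.81×(4.7 − 0) = 46.107 kPa.
Initial effective stress: σ'_0 = σ_v − u = 88.36 − 46.107 = 42.253 kPa.
Stress increase at mid-clay by the 2:1 spreading method:
Δσ = qBL/((B+z)(L+z)) = 290×1.4×1.4/((1.4+4.7)(1.4+4.7)) = 15.275 kPa
Final effective stress: σ'_f = 42.253 + 15.275 = 57.528 kPa.
σ'_f = 57.528 > σ'_p = 51.6 kPa, so the stress path crosses the preconsolidation pressure — recompression up to σ'_p, then virgin compression beyond:
S_c = H/(1+e₀)·[C_r·log₁₀(σ'_p/σ'_0) + C_c·log₁₀(σ'_f/σ'_p)]
    = 2.6/1.65 × [0.041×log₁₀(51.6/42.253) + 0.33×log₁₀(57.528/51.6)]
    = 1.5758 × [0.0035585 + 0.015586] = 0.03017 m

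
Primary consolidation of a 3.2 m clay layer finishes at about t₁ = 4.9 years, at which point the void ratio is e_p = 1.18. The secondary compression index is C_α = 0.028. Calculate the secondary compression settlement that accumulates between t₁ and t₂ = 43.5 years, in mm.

S_s ≈ 39 mm

Secondary compression: S_s = C_α·H/(1+e_p)·log₁₀(t₂/t₁)
S_s = 0.028×3.2/(1+1.18)×log₁₀(43.5/4.9)
    = 0.0411 × 0.9483 = 0.03898 m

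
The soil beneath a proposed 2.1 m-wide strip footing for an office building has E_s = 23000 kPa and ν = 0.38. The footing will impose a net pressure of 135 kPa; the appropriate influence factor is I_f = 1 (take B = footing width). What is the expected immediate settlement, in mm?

S_e ≈ 10.5 mm

Immediate (elastic) settlement: S_e = q·B·(1−ν²)/E_s · I_f.
S_e = 135 × 2.1 × (1 − 0.38²) / 23000 × 1
    = 135 × 2.1 × 0.8556 / 23000 × 1
    = 0.01055 m = 10.55 mm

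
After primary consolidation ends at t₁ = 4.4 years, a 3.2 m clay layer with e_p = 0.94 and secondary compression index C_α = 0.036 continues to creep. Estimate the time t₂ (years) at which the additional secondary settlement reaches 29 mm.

S_s = C_α·H/(1+e_p)·log₁₀(t₂/t₁) ⇒ log₁₀(t₂/t₁) = S_s·(1+e_p)/(C_α·H).
log₁₀(t₂/t₁) = 0.029 × (1+0.94) / (0.036×3.2) = 0.4884
t₂ = t₁ × 10^0.4884 = 4.4 × 3.079 = 13.55 years

t₂ ≈ 13.5 years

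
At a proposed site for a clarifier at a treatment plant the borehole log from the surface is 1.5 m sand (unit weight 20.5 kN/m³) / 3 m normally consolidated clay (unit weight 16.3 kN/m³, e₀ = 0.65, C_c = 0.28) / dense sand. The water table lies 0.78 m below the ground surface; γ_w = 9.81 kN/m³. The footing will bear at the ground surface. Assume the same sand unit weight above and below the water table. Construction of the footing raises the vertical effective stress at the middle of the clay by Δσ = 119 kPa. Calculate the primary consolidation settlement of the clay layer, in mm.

S_c ≈ 335 mm

Mid-depth of clay below the ground surface: z = 1.5 + 3/2 = 3 m.
Total vertical stress at mid-clay: σ_v = 20.5×1.5 + 16.3×1.5 = 55.2 kPa.
Pore pressure: u = 9.81×(3 − 0.78) = 21.778 kPa.
Initial effective stress: σ'_0 = σ_v − u = 55.2 − 21.778 = 33.422 kPa.
Final effective stress: σ'_f = σ'_0 + Δσ = 33.422 + 119 = 152.42 kPa.
Normally consolidated clay, so the full stress increment lies on the virgin compression line:
S_c = C_c·H/(1+e₀)·log₁₀(σ'_f/σ'_0) = 0.28×3/(1+0.65)×log₁₀(152.42/33.422)
    = 0.50909 × 0.65901 = 0.3355 m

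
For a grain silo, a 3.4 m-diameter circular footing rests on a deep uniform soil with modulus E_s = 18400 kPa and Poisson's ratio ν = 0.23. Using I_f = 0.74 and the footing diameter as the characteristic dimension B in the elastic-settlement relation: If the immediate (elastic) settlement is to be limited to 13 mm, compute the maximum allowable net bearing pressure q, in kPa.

S_e = q·B·(1−ν²)/E_s · I_f  ⇒  q = S_e·E_s / (B·(1−ν²)·I_f).
q = 0.013 × 18400 / (3.4 × 0.9471 × 0.74) = 100.4 kPa

q ≈ 100 kPa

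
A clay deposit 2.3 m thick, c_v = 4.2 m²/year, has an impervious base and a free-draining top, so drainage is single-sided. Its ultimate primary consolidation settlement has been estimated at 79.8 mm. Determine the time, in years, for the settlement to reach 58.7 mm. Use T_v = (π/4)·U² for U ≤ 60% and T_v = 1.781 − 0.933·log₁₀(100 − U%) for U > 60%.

t ≈ 0.572 years

Drainage path length: H_d = H = 2.3 m (single drainage).
U = S(t)/S_ult = 58.7/79.8 = 0.7356.
U > 60%: T_v = 1.781 − 0.933·log₁₀(100 − 73.559) = 0.45401.
t = T_v·H_d²/c_v = 0.45401×2.3²/4.2 = 0.5718 years.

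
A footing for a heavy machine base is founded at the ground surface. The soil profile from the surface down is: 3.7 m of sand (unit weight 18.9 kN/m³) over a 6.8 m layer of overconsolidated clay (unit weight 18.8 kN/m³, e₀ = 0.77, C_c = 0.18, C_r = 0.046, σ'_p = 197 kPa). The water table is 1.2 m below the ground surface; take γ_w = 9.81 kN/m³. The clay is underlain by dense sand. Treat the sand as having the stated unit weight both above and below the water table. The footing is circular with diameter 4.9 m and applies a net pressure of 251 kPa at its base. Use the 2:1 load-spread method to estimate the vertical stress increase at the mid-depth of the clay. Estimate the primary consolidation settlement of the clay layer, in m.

S_c ≈ 0.0337 m

Mid-depth of clay below the ground surface: z = 3.7 + 6.8/2 = 7.1 m.
Total vertical stress at mid-clay: σ_v = 18.9×3.7 + 18.8×3.4 = 133.85 kPa.
Pore pressure: u = 9.81×(7.1 − 1.2) = 57.879 kPa.
Initial effective stress: σ'_0 = σ_v − u = 133.85 − 57.879 = 75.971 kPa.
Stress increase at mid-clay by the 2:1 spreading method:
Δσ ≈ qD²/(D+z)² = 251×4.9²/(4.9+7.1)² = 41.851 kPa
Final effective stress: σ'_f = 75.971 + 41.851 = 117.82 kPa.
σ'_f = 117.82 ≤ σ'_p = 197 kPa, so the clay remains overconsolidated and only the recompression index applies:
S_c = C_r·H/(1+e₀)·log₁₀(σ'_f/σ'_0) = 0.046×6.8/1.77×log₁₀(117.82/75.971)
    = 0.17672 × 0.19057 = 0.03368 m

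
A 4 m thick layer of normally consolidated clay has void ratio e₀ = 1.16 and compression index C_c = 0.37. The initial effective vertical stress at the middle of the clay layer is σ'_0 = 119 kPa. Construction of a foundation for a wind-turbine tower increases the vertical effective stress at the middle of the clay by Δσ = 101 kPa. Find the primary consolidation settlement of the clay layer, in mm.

Final effective stress: σ'_f = σ'_0 + Δσ = 119 + 101 = 220 kPa.
Normally consolidated clay, so the full stress increment lies on the virgin compression line:
S_c = C_c·H/(1+e₀)·log₁₀(σ'_f/σ'_0) = 0.37×4/(1+1.16)×log₁₀(220/119)
    = 0.68519 × 0.26688 = 0.1829 m

S_c ≈ 183 mm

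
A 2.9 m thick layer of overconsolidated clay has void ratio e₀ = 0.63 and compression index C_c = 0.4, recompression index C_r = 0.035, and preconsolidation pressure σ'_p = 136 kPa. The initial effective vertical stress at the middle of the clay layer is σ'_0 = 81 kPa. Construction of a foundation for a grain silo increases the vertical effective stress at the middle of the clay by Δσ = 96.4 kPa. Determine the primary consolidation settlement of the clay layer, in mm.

S_c ≈ 96.1 mm

Final effective stress: σ'_f = 81 + 96.4 = 177.4 kPa.
σ'_f = 177.4 > σ'_p = 136 kPa, so the stress path crosses the preconsolidation pressure — recompression up to σ'_p, then virgin compression beyond:
S_c = H/(1+e₀)·[C_r·log₁₀(σ'_p/σ'_0) + C_c·log₁₀(σ'_f/σ'_p)]
    = 2.9/1.63 × [0.035×log₁₀(136/81) + 0.4×log₁₀(177.4/136)]
    = 1.7791 × [0.0078769 + 0.046166] = 0.09615 m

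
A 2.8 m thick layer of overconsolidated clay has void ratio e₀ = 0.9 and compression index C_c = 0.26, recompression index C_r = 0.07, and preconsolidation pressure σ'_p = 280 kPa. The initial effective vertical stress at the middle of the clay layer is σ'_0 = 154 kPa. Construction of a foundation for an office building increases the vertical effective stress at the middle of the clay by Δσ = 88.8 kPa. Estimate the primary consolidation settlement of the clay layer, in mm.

S_c ≈ 20.4 mm

Final effective stress: σ'_f = 154 + 88.8 = 242.8 kPa.
σ'_f = 242.8 ≤ σ'_p = 280 kPa, so the clay remains overconsolidated and only the recompression index applies:
S_c = C_r·H/(1+e₀)·log₁₀(σ'_f/σ'_0) = 0.07×2.8/1.9×log₁₀(242.8/154)
    = 0.10316 × 0.19773 = 0.0204 m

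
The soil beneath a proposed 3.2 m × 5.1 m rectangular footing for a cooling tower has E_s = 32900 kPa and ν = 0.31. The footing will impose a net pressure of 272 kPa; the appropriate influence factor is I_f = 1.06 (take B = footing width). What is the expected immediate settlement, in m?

Immediate (elastic) settlement: S_e = q·B·(1−ν²)/E_s · I_f.
S_e = 272 × 3.2 × (1 − 0.31²) / 32900 × 1.06
    = 272 × 3.2 × 0.9039 / 32900 × 1.06
    = 0.02535 m

S_e ≈ 0.0253 m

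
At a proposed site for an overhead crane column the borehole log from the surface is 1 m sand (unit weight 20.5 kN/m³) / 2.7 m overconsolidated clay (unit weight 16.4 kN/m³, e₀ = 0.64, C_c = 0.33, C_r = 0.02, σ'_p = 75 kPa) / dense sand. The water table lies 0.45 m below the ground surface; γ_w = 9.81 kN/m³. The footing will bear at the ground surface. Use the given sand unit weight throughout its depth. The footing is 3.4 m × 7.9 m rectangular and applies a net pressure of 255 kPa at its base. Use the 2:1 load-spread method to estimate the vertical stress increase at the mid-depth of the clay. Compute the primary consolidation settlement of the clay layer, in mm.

Mid-depth of clay below the ground surface: z = 1 + 2.7/2 = 2.35 m.
Total vertical stress at mid-clay: σ_v = 20.5×1 + 16.4×1.35 = 42.64 kPa.
Pore pressure: u = 9.81×(2.35 − 0.45) = 18.639 kPa.
Initial effective stress: σ'_0 = σ_v − u = 42.64 − 18.639 = 24.001 kPa.
Stress increase at mid-clay by the 2:1 spreading method:
Δσ = qBL/((B+z)(L+z)) = 255×3.4×7.9/((3.4+2.35)(7.9+2.35)) = 116.21 kPa
Final effective stress: σ'_f = 24.001 + 116.21 = 140.21 kPa.
σ'_f = 140.21 > σ'_p = 75 kPa, so the stress path crosses the preconsolidation pressure — recompression up to σ'_p, then virgin compression beyond:
S_c = H/(1+e₀)·[C_r·log₁₀(σ'_p/σ'_0) + C_c·log₁₀(σ'_f/σ'_p)]
    = 2.7/1.64 × [0.02×log₁₀(75/24.001) + 0.33×log₁₀(140.21/75)]
    = 1.6463 × [0.0098966 + 0.089667] = 0.1639 m

S_c ≈ 164 mm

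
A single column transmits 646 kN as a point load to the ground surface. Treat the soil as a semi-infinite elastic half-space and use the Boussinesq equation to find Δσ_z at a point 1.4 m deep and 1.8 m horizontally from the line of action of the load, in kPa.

Δσ_z ≈ 13.7 kPa

Boussinesq vertical stress below a point load on an elastic half-space:
Δσ_z = 3P/(2πz²) · [1 + (r/z)²]^(−5/2)
r/z = 1.8/1.4 = 1.2857; [1+(r/z)²]^(−5/2) = 0.087223.
Δσ_z = 3×646/(2π×1.4²) × 0.087223 = 157.37 × 0.087223 = 13.73 kPa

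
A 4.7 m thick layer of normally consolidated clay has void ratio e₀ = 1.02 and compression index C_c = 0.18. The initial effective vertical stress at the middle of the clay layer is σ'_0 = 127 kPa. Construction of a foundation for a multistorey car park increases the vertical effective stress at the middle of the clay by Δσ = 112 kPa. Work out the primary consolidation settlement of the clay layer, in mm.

Final effective stress: σ'_f = σ'_0 + Δσ = 127 + 112 = 239 kPa.
Normally consolidated clay, so the full stress increment lies on the virgin compression line:
S_c = C_c·H/(1+e₀)·log₁₀(σ'_f/σ'_0) = 0.18×4.7/(1+1.02)×log₁₀(239/127)
    = 0.41881 × 0.27459 = 0.115 m

S_c ≈ 115 mm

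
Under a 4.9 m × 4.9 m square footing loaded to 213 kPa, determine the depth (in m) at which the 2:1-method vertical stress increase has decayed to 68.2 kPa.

2:1 spreading — at depth z the loaded area has grown by z in each plan dimension:
qB²/(B+z)² = Δσ_z ⇒ z = B(√(q/Δσ_z) − 1) = 4.9×(√(213/68.2) − 1) = 3.76 m

z ≈ 3.76 m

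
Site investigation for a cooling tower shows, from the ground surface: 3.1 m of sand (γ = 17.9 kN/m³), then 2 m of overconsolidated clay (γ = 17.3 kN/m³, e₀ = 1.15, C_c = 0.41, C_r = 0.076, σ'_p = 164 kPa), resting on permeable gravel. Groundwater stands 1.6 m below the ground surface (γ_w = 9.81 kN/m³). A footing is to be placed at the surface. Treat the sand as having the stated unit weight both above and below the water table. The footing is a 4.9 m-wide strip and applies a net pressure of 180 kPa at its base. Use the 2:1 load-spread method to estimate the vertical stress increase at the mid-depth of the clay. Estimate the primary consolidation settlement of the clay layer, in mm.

S_c ≈ 34 mm

Mid-depth of clay below the ground surface: z = 3.1 + 2/2 = 4.1 m.
Total vertical stress at mid-clay: σ_v = 17.9×3.1 + 17.3×1 = 72.79 kPa.
Pore pressure: u = 9.81×(4.1 − 1.6) = 24.525 kPa.
Initial effective stress: σ'_0 = σ_v − u = 72.79 − 24.525 = 48.265 kPa.
Stress increase at mid-clay by the 2:1 spreading method:
Δσ = qB/(B+z) = 180×4.9/(4.9+4.1) = 98 kPa
Final effective stress: σ'_f = 48.265 + 98 = 146.26 kPa.
σ'_f = 146.26 ≤ σ'_p = 164 kPa, so the clay remains overconsolidated and only the recompression index applies:
S_c = C_r·H/(1+e₀)·log₁₀(σ'_f/σ'_0) = 0.076×2/2.15×log₁₀(146.26/48.265)
    = 0.070697 × 0.48149 = 0.03404 m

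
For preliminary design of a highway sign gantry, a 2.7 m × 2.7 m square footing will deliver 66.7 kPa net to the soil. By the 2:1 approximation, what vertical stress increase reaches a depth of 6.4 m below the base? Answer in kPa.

By the 2:1 method the load spreads at 1 horizontal : 2 vertical, so at depth z the loaded area has grown by z in each plan dimension:
Δσ = qBL/((B+z)(L+z)) = 66.7×2.7×2.7/((2.7+6.4)(2.7+6.4)) = 5.8718 kPa

Δσ_z ≈ 5.87 kPa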